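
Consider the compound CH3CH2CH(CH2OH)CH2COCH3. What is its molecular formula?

Element totals:
  C: 7
  H: 14
  O: 2

C7H14O2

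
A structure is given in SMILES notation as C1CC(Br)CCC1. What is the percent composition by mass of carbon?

Atom tally by fragment:
  cyclohexane ring core → C:6 H:12
  (− 1 ring H displaced by substituents)
  + Br → Br:1
Element totals:
  C: 6
  H: 11
  Br: 1
Molecular formula: C6H11Br.
Molar mass = 163.058 g/mol.
Mass from C: 6 × 12.011 = 72.066 g/mol.
%C = 72.066 / 163.058 × 100 = 44.20%.

44.20%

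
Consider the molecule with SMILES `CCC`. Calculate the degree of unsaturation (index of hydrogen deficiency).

Atom tally by fragment:
  CH3 → C:1 H:3
  CH2 → C:1 H:2
  CH3 → C:1 H:3
Element totals:
  C: 3
  H: 8
Molecular formula: C3H8.
DoU = (2C + 2 + N − H − X) / 2 = (2·3 + 2 + 0 − 8 − 0) / 2 = 0.

0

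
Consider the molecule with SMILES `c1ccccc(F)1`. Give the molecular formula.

C6H5F

Atom tally by fragment:
  benzene ring core → C:6 H:6
  (− 1 ring H displaced by substituents)
  + F → F:1
Element totals:
  C: 6
  H: 5
  F: 1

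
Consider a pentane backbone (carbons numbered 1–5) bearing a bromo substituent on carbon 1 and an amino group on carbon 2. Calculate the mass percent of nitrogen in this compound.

8.43%

Atom tally by fragment:
  BrCH2 → C:1 H:2 Br:1
  CH(NH2) → C:1 H:3 N:1
  CH2 → C:1 H:2
  CH2 → C:1 H:2
  CH3 → C:1 H:3
Element totals:
  C: 5
  H: 12
  Br: 1
  N: 1
Molecular formula: C5H12BrN.
Molar mass = 166.062 g/mol.
Mass from N: 1 × 14.007 = 14.007 g/mol.
%N = 14.007 / 166.062 × 100 = 8.43%.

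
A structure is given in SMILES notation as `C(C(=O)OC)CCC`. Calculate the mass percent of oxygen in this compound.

Atom tally by fragment:
  CH3OOCCH2 → C:3 H:5 O:2
  CH2 → C:1 H:2
  CH2 → C:1 H:2
  CH3 → C:1 H:3
Element totals:
  C: 6
  H: 12
  O: 2
Molecular formula: C6H12O2.
Molar mass = 116.160 g/mol.
Mass from O: 2 × 15.999 = 31.998 g/mol.
%O = 31.998 / 116.160 × 100 = 27.55%.

27.55%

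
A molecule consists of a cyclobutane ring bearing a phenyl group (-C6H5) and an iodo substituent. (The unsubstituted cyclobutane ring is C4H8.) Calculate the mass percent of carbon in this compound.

46.54%

Atom tally by fragment:
  cyclobutane ring core → C:4 H:8
  (− 2 ring H displaced by substituents)
  + C6H5 → C:6 H:5
  + I → I:1
Element totals:
  C: 10
  H: 11
  I: 1
Molecular formula: C10H11I.
Molar mass = 258.102 g/mol.
Mass from C: 10 × 12.011 = 120.110 g/mol.
%C = 120.110 / 258.102 × 100 = 46.54%.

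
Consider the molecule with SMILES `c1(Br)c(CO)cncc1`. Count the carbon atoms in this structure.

6

Atom tally by fragment:
  pyridine ring core → C:5 H:5 N:1
  (− 2 ring H displaced by substituents)
  + Br → Br:1
  + CH2OH → C:1 H:3 O:1
Element totals:
  C: 6
  H: 6
  Br: 1
  N: 1
  O: 1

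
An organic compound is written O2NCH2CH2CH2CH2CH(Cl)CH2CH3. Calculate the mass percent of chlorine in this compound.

19.73%

Atom tally by fragment:
  O2NCH2 → C:1 H:2 N:1 O:2
  CH2 → C:1 H:2
  CH2 → C:1 H:2
  CH2 → C:1 H:2
  CH(Cl) → C:1 H:1 Cl:1
  CH2 → C:1 H:2
  CH3 → C:1 H:3
Element totals:
  C: 7
  H: 14
  Cl: 1
  N: 1
  O: 2
Molecular formula: C7H14ClNO2.
Molar mass = 179.644 g/mol.
Mass from Cl: 1 × 35.45 = 35.450 g/mol.
%Cl = 35.450 / 179.644 × 100 = 19.73%.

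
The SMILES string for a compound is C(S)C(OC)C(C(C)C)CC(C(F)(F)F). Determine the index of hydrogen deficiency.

0

Atom tally by fragment:
  HSCH2 → C:1 H:3 S:1
  CH(OCH3) → C:2 H:4 O:1
  CH(CH(CH3)2) → C:4 H:8
  CH2 → C:1 H:2
  CH2CF3 → C:2 H:2 F:3
Element totals:
  C: 10
  H: 19
  F: 3
  O: 1
  S: 1
Molecular formula: C10H19F3OS.
DoU = (2C + 2 + N − H − X) / 2 = (2·10 + 2 + 0 − 19 − 3) / 2 = 0.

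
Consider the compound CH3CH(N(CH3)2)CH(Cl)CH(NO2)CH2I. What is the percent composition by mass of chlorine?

Atom tally by fragment:
  CH3 → C:1 H:3
  CH(N(CH3)2) → C:3 H:7 N:1
  CH(Cl) → C:1 H:1 Cl:1
  CH(NO2) → C:1 H:1 N:1 O:2
  CH2I → C:1 H:2 I:1
Element totals:
  C: 7
  H: 14
  Cl: 1
  I: 1
  N: 2
  O: 2
Molecular formula: C7H14ClIN2O2.
Molar mass = 320.555 g/mol.
Mass from Cl: 1 × 35.45 = 35.450 g/mol.
%Cl = 35.450 / 320.555 × 100 = 11.06%.

11.06%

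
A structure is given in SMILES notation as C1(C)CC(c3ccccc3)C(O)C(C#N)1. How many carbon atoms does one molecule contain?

13

Atom tally by fragment:
  cyclopentane ring core → C:5 H:10
  (− 4 ring H displaced by substituents)
  + CH3 → C:1 H:3
  + C6H5 → C:6 H:5
  + OH → O:1 H:1
  + CN → C:1 N:1
Element totals:
  C: 13
  H: 15
  N: 1
  O: 1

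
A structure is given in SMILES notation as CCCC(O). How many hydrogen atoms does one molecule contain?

10

Atom tally by fragment:
  CH3 → C:1 H:3
  CH2 → C:1 H:2
  CH2 → C:1 H:2
  CH2OH → C:1 H:3 O:1
Element totals:
  C: 4
  H: 10
  O: 1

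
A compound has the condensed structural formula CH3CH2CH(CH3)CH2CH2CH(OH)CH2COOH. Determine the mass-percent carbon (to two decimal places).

Element totals:
  C: 9
  H: 18
  O: 3
Molecular formula: C9H18O3.
Molar mass = 174.240 g/mol.
Mass from C: 9 × 12.011 = 108.099 g/mol.
%C = 108.099 / 174.240 × 100 = 62.04%.

62.04%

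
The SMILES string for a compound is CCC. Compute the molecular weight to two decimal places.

Atom tally by fragment:
  CH3 → C:1 H:3
  CH2 → C:1 H:2
  CH3 → C:1 H:3
Element totals:
  C: 3
  H: 8
Molecular formula: C3H8.
  M = 3(12.011) + 8(1.008)
    = 36.033 + 8.064 = 44.097

44.10 g/mol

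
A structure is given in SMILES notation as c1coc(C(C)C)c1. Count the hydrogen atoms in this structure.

10

Atom tally by fragment:
  furan ring core → C:4 H:4 O:1
  (− 1 ring H displaced by substituents)
  + CH(CH3)2 → C:3 H:7
Element totals:
  C: 7
  H: 10
  O: 1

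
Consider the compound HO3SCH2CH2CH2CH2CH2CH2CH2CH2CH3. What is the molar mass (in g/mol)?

Element totals:
  C: 9
  H: 20
  O: 3
  S: 1
Molecular formula: C9H20O3S.
  M = 9(12.011) + 20(1.008) + 3(15.999) + 32.06
    = 108.099 + 20.160 + 47.997 + 32.060 = 208.316

208.32 g/mol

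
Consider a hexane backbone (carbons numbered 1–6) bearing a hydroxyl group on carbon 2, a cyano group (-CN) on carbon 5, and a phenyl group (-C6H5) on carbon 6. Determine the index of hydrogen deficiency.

Atom tally by fragment:
  CH3 → C:1 H:3
  CH(OH) → C:1 H:2 O:1
  CH2 → C:1 H:2
  CH2 → C:1 H:2
  CH(CN) → C:2 H:1 N:1
  CH2C6H5 → C:7 H:7
Element totals:
  C: 13
  H: 17
  N: 1
  O: 1
Molecular formula: C13H17NO.
DoU = (2C + 2 + N − H − X) / 2 = (2·13 + 2 + 1 − 17 − 0) / 2 = 6.

6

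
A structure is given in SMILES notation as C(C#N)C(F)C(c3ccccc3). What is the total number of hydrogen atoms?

10

Atom tally by fragment:
  NCCH2 → C:2 H:2 N:1
  CH(F) → C:1 H:1 F:1
  CH2C6H5 → C:7 H:7
Element totals:
  C: 10
  H: 10
  F: 1
  N: 1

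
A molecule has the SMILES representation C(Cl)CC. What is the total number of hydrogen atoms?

7

Atom tally by fragment:
  ClCH2 → C:1 H:2 Cl:1
  CH2 → C:1 H:2
  CH3 → C:1 H:3
Element totals:
  C: 3
  H: 7
  Cl: 1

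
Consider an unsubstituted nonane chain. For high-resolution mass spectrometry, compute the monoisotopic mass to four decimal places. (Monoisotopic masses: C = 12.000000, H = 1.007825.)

128.1565

Atom tally by fragment:
  CH3 → C:1 H:3
  CH2 → C:1 H:2
  CH2 → C:1 H:2
  CH2 → C:1 H:2
  CH2 → C:1 H:2
  CH2 → C:1 H:2
  CH2 → C:1 H:2
  CH2 → C:1 H:2
  CH3 → C:1 H:3
Element totals:
  C: 9
  H: 20
Molecular formula: C9H20.
  M = 9(12.0) + 20(1.007825)
    = 108.000000 + 20.156500 = 128.156500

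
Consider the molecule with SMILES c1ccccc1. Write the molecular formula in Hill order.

Atom tally by fragment:
  benzene ring core → C:6 H:6
Element totals:
  C: 6
  H: 6

C6H6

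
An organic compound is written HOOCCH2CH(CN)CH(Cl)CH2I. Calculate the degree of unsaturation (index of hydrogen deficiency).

Element totals:
  C: 6
  H: 7
  Cl: 1
  I: 1
  N: 1
  O: 2
Molecular formula: C6H7ClINO2.
DoU = (2C + 2 + N − H − X) / 2 = (2·6 + 2 + 1 − 7 − 2) / 2 = 3.

3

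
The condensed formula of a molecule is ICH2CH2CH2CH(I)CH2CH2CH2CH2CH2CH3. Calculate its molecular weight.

394.08 g/mol

Element totals:
  C: 10
  H: 20
  I: 2
Molecular formula: C10H20I2.
  M = 10(12.011) + 20(1.008) + 2(126.904)
    = 120.110 + 20.160 + 253.808 = 394.078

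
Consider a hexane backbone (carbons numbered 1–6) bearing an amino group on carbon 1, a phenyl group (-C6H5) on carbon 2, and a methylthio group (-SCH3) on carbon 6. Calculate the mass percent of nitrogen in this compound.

Atom tally by fragment:
  H2NCH2 → C:1 H:4 N:1
  CH(C6H5) → C:7 H:6
  CH2 → C:1 H:2
  CH2 → C:1 H:2
  CH2 → C:1 H:2
  CH2SCH3 → C:2 H:5 S:1
Element totals:
  C: 13
  H: 21
  N: 1
  S: 1
Molecular formula: C13H21NS.
Molar mass = 223.378 g/mol.
Mass from N: 1 × 14.007 = 14.007 g/mol.
%N = 14.007 / 223.378 × 100 = 6.27%.

6.27%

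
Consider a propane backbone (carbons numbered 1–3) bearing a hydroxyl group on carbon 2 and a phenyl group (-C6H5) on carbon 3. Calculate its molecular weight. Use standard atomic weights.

Atom tally by fragment:
  CH3 → C:1 H:3
  CH(OH) → C:1 H:2 O:1
  CH2C6H5 → C:7 H:7
Element totals:
  C: 9
  H: 12
  O: 1
Molecular formula: C9H12O.
  M = 9(12.011) + 12(1.008) + 15.999
    = 108.099 + 12.096 + 15.999 = 136.194

136.19 g/mol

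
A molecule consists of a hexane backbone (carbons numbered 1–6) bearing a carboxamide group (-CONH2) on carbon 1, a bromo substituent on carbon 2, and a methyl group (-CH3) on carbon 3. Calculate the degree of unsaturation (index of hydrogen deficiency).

Atom tally by fragment:
  H2NOCCH2 → C:2 H:4 O:1 N:1
  CH(Br) → C:1 H:1 Br:1
  CH(CH3) → C:2 H:4
  CH2 → C:1 H:2
  CH2 → C:1 H:2
  CH3 → C:1 H:3
Element totals:
  C: 8
  H: 16
  Br: 1
  N: 1
  O: 1
Molecular formula: C8H16BrNO.
DoU = (2C + 2 + N − H − X) / 2 = (2·8 + 2 + 1 − 16 − 1) / 2 = 1.

1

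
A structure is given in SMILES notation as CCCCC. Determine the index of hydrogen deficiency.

0

Atom tally by fragment:
  CH3 → C:1 H:3
  CH2 → C:1 H:2
  CH2 → C:1 H:2
  CH2 → C:1 H:2
  CH3 → C:1 H:3
Element totals:
  C: 5
  H: 12
Molecular formula: C5H12.
DoU = (2C + 2 + N − H − X) / 2 = (2·5 + 2 + 0 − 12 − 0) / 2 = 0.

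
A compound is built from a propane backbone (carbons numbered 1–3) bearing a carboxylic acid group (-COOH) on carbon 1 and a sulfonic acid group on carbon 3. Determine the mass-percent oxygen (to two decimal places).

Atom tally by fragment:
  HOOCCH2 → C:2 H:3 O:2
  CH2 → C:1 H:2
  CH2SO3H → C:1 H:3 S:1 O:3
Element totals:
  C: 4
  H: 8
  O: 5
  S: 1
Molecular formula: C4H8O5S.
Molar mass = 168.163 g/mol.
Mass from O: 5 × 15.999 = 79.995 g/mol.
%O = 79.995 / 168.163 × 100 = 47.57%.

47.57%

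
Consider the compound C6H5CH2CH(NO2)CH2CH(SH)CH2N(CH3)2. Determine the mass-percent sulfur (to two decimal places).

Element totals:
  C: 13
  H: 20
  N: 2
  O: 2
  S: 1
Molecular formula: C13H20N2O2S.
Molar mass = 268.375 g/mol.
Mass from S: 1 × 32.06 = 32.060 g/mol.
%S = 32.060 / 268.375 × 100 = 11.95%.

11.95%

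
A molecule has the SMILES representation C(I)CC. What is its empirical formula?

Atom tally by fragment:
  ICH2 → C:1 H:2 I:1
  CH2 → C:1 H:2
  CH3 → C:1 H:3
Element totals:
  C: 3
  H: 7
  I: 1
Molecular formula: C3H7I.
gcd of subscripts (3, 7, 1) = 1, so the empirical formula equals the molecular formula.

C3H7I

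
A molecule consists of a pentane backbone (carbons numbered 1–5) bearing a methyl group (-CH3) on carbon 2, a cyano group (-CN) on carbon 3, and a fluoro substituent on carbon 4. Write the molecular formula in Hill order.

C7H12FN

Atom tally by fragment:
  CH3 → C:1 H:3
  CH(CH3) → C:2 H:4
  CH(CN) → C:2 H:1 N:1
  CH(F) → C:1 H:1 F:1
  CH3 → C:1 H:3
Element totals:
  C: 7
  H: 12
  F: 1
  N: 1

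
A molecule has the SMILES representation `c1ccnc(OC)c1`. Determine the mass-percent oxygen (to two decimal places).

Atom tally by fragment:
  pyridine ring core → C:5 H:5 N:1
  (− 1 ring H displaced by substituents)
  + OCH3 → C:1 H:3 O:1
Element totals:
  C: 6
  H: 7
  N: 1
  O: 1
Molecular formula: C6H7NO.
Molar mass = 109.128 g/mol.
Mass from O: 1 × 15.999 = 15.999 g/mol.
%O = 15.999 / 109.128 × 100 = 14.66%.

14.66%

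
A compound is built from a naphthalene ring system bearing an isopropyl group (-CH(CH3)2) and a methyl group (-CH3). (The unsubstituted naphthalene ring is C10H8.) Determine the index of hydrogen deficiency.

7

Atom tally by fragment:
  naphthalene ring system core → C:10 H:8
  (− 2 ring H displaced by substituents)
  + CH(CH3)2 → C:3 H:7
  + CH3 → C:1 H:3
Element totals:
  C: 14
  H: 16
Molecular formula: C14H16.
DoU = (2C + 2 + N − H − X) / 2 = (2·14 + 2 + 0 − 16 − 0) / 2 = 7.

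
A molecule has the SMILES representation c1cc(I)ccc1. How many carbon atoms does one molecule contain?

Atom tally by fragment:
  benzene ring core → C:6 H:6
  (− 1 ring H displaced by substituents)
  + I → I:1
Element totals:
  C: 6
  H: 5
  I: 1

6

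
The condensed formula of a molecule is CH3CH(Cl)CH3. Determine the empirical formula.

Atom tally by fragment:
  CH3 → C:1 H:3
  CH(Cl) → C:1 H:1 Cl:1
  CH3 → C:1 H:3
Element totals:
  C: 3
  H: 7
  Cl: 1
Molecular formula: C3H7Cl.
gcd of subscripts (3, 1, 7) = 1, so the empirical formula equals the molecular formula.

C3H7Cl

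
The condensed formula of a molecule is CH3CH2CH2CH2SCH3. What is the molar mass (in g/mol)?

104.21 g/mol

Atom tally by fragment:
  CH3 → C:1 H:3
  CH2 → C:1 H:2
  CH2 → C:1 H:2
  CH2SCH3 → C:2 H:5 S:1
Element totals:
  C: 5
  H: 12
  S: 1
Molecular formula: C5H12S.
  M = 5(12.011) + 12(1.008) + 32.06
    = 60.055 + 12.096 + 32.060 = 104.211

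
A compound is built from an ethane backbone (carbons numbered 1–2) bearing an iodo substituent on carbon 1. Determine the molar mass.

Atom tally by fragment:
  ICH2 → C:1 H:2 I:1
  CH3 → C:1 H:3
Element totals:
  C: 2
  H: 5
  I: 1
Molecular formula: C2H5I.
  M = 2(12.011) + 5(1.008) + 126.904
    = 24.022 + 5.040 + 126.904 = 155.966

155.97 g/mol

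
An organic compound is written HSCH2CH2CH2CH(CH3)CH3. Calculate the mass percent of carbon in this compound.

Element totals:
  C: 6
  H: 14
  S: 1
Molecular formula: C6H14S.
Molar mass = 118.238 g/mol.
Mass from C: 6 × 12.011 = 72.066 g/mol.
%C = 72.066 / 118.238 × 100 = 60.95%.

60.95%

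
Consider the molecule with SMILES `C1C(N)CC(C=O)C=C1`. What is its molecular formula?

C7H11NO

Atom tally by fragment:
  cyclohexene ring core → C:6 H:10
  (− 2 ring H displaced by substituents)
  + NH2 → N:1 H:2
  + CHO → C:1 H:1 O:1
Element totals:
  C: 7
  H: 11
  N: 1
  O: 1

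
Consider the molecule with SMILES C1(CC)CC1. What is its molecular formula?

C5H10

Atom tally by fragment:
  cyclopropane ring core → C:3 H:6
  (− 1 ring H displaced by substituents)
  + C2H5 → C:2 H:5
Element totals:
  C: 5
  H: 10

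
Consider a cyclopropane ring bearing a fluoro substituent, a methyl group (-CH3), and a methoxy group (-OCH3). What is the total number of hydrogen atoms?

9

Atom tally by fragment:
  cyclopropane ring core → C:3 H:6
  (− 3 ring H displaced by substituents)
  + F → F:1
  + CH3 → C:1 H:3
  + OCH3 → C:1 H:3 O:1
Element totals:
  C: 5
  H: 9
  F: 1
  O: 1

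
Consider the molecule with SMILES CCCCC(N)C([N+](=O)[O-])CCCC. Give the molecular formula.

C10H22N2O2

Atom tally by fragment:
  CH3 → C:1 H:3
  CH2 → C:1 H:2
  CH2 → C:1 H:2
  CH2 → C:1 H:2
  CH(NH2) → C:1 H:3 N:1
  CH(NO2) → C:1 H:1 N:1 O:2
  CH2 → C:1 H:2
  CH2 → C:1 H:2
  CH2 → C:1 H:2
  CH3 → C:1 H:3
Element totals:
  C: 10
  H: 22
  N: 2
  O: 2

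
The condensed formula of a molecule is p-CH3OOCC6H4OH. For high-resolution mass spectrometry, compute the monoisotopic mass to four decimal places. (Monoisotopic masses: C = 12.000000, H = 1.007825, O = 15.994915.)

Atom tally by fragment:
  benzene ring core → C:6 H:6
  (− 2 ring H displaced by substituents)
  + COOCH3 → C:2 H:3 O:2
  + OH → O:1 H:1
Element totals:
  C: 8
  H: 8
  O: 3
Molecular formula: C8H8O3.
  M = 8(12.0) + 8(1.007825) + 3(15.994915)
    = 96.000000 + 8.062600 + 47.984745 = 152.047345

152.0473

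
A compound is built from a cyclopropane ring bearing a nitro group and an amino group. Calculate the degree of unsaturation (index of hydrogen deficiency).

2

Atom tally by fragment:
  cyclopropane ring core → C:3 H:6
  (− 2 ring H displaced by substituents)
  + NO2 → N:1 O:2
  + NH2 → N:1 H:2
Element totals:
  C: 3
  H: 6
  N: 2
  O: 2
Molecular formula: C3H6N2O2.
DoU = (2C + 2 + N − H − X) / 2 = (2·3 + 2 + 2 − 6 − 0) / 2 = 2.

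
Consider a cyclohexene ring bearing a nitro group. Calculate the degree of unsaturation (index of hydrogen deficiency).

Atom tally by fragment:
  cyclohexene ring core → C:6 H:10
  (− 1 ring H displaced by substituents)
  + NO2 → N:1 O:2
Element totals:
  C: 6
  H: 9
  N: 1
  O: 2
Molecular formula: C6H9NO2.
DoU = (2C + 2 + N − H − X) / 2 = (2·6 + 2 + 1 − 9 − 0) / 2 = 3.

3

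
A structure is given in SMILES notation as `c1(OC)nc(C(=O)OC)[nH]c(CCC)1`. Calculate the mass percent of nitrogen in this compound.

14.13%

Atom tally by fragment:
  imidazole ring core → C:3 H:4 N:2
  (− 3 ring H displaced by substituents)
  + OCH3 → C:1 H:3 O:1
  + COOCH3 → C:2 H:3 O:2
  + CH2CH2CH3 → C:3 H:7
Element totals:
  C: 9
  H: 14
  N: 2
  O: 3
Molecular formula: C9H14N2O3.
Molar mass = 198.222 g/mol.
Mass from N: 2 × 14.007 = 28.014 g/mol.
%N = 28.014 / 198.222 × 100 = 14.13%.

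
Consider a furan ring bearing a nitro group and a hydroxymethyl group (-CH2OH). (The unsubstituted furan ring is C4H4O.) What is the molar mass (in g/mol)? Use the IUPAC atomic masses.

143.10 g/mol

Atom tally by fragment:
  furan ring core → C:4 H:4 O:1
  (− 2 ring H displaced by substituents)
  + NO2 → N:1 O:2
  + CH2OH → C:1 H:3 O:1
Element totals:
  C: 5
  H: 5
  N: 1
  O: 4
Molecular formula: C5H5NO4.
  M = 5(12.011) + 5(1.008) + 14.007 + 4(15.999)
    = 60.055 + 5.040 + 14.007 + 63.996 = 143.098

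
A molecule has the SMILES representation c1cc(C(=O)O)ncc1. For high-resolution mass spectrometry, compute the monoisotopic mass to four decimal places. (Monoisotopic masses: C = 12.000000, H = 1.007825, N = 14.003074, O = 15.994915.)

123.0320

Atom tally by fragment:
  pyridine ring core → C:5 H:5 N:1
  (− 1 ring H displaced by substituents)
  + COOH → C:1 H:1 O:2
Element totals:
  C: 6
  H: 5
  N: 1
  O: 2
Molecular formula: C6H5NO2.
  M = 6(12.0) + 5(1.007825) + 14.003074 + 2(15.994915)
    = 72.000000 + 5.039125 + 14.003074 + 31.989830 = 123.032029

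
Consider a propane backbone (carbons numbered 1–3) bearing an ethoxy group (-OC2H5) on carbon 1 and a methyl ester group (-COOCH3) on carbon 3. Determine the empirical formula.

C7H14O3

Atom tally by fragment:
  C2H5OCH2 → C:3 H:7 O:1
  CH2 → C:1 H:2
  CH2COOCH3 → C:3 H:5 O:2
Element totals:
  C: 7
  H: 14
  O: 3
Molecular formula: C7H14O3.
gcd of subscripts (7, 14, 3) = 1, so the empirical formula equals the molecular formula.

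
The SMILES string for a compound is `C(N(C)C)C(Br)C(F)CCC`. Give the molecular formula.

C8H17BrFN

Atom tally by fragment:
  (CH3)2NCH2 → C:3 H:8 N:1
  CH(Br) → C:1 H:1 Br:1
  CH(F) → C:1 H:1 F:1
  CH2 → C:1 H:2
  CH2 → C:1 H:2
  CH3 → C:1 H:3
Element totals:
  C: 8
  H: 17
  Br: 1
  F: 1
  N: 1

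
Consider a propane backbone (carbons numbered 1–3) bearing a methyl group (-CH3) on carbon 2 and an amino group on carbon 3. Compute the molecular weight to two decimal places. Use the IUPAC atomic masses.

Atom tally by fragment:
  CH3 → C:1 H:3
  CH(CH3) → C:2 H:4
  CH2NH2 → C:1 H:4 N:1
Element totals:
  C: 4
  H: 11
  N: 1
Molecular formula: C4H11N.
  M = 4(12.011) + 11(1.008) + 14.007
    = 48.044 + 11.088 + 14.007 = 73.139

73.14 g/mol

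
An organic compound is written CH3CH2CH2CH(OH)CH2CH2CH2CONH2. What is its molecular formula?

Element totals:
  C: 8
  H: 17
  N: 1
  O: 2

C8H17NO2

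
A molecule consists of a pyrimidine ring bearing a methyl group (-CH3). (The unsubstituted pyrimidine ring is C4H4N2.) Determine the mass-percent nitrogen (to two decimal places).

Atom tally by fragment:
  pyrimidine ring core → C:4 H:4 N:2
  (− 1 ring H displaced by substituents)
  + CH3 → C:1 H:3
Element totals:
  C: 5
  H: 6
  N: 2
Molecular formula: C5H6N2.
Molar mass = 94.117 g/mol.
Mass from N: 2 × 14.007 = 28.014 g/mol.
%N = 28.014 / 94.117 × 100 = 29.77%.

29.77%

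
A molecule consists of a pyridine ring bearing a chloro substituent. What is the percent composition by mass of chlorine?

31.22%

Atom tally by fragment:
  pyridine ring core → C:5 H:5 N:1
  (− 1 ring H displaced by substituents)
  + Cl → Cl:1
Element totals:
  C: 5
  H: 4
  Cl: 1
  N: 1
Molecular formula: C5H4ClN.
Molar mass = 113.544 g/mol.
Mass from Cl: 1 × 35.45 = 35.450 g/mol.
%Cl = 35.450 / 113.544 × 100 = 31.22%.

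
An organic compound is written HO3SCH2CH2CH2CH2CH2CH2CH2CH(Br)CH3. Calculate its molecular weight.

Atom tally by fragment:
  HO3SCH2 → C:1 H:3 S:1 O:3
  CH2 → C:1 H:2
  CH2 → C:1 H:2
  CH2 → C:1 H:2
  CH2 → C:1 H:2
  CH2 → C:1 H:2
  CH2 → C:1 H:2
  CH(Br) → C:1 H:1 Br:1
  CH3 → C:1 H:3
Element totals:
  C: 9
  H: 19
  Br: 1
  O: 3
  S: 1
Molecular formula: C9H19BrO3S.
  M = 9(12.011) + 19(1.008) + 79.904 + 3(15.999) + 32.06
    = 108.099 + 19.152 + 79.904 + 47.997 + 32.060 = 287.212

287.21 g/mol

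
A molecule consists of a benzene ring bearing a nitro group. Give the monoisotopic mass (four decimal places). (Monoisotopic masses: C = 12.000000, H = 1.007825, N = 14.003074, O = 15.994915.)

Atom tally by fragment:
  benzene ring core → C:6 H:6
  (− 1 ring H displaced by substituents)
  + NO2 → N:1 O:2
Element totals:
  C: 6
  H: 5
  N: 1
  O: 2
Molecular formula: C6H5NO2.
  M = 6(12.0) + 5(1.007825) + 14.003074 + 2(15.994915)
    = 72.000000 + 5.039125 + 14.003074 + 31.989830 = 123.032029

123.0320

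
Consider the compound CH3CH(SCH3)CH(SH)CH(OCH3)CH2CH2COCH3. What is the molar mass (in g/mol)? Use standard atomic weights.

236.39 g/mol

Atom tally by fragment:
  CH3 → C:1 H:3
  CH(SCH3) → C:2 H:4 S:1
  CH(SH) → C:1 H:2 S:1
  CH(OCH3) → C:2 H:4 O:1
  CH2 → C:1 H:2
  CH2COCH3 → C:3 H:5 O:1
Element totals:
  C: 10
  H: 20
  O: 2
  S: 2
Molecular formula: C10H20O2S2.
  M = 10(12.011) + 20(1.008) + 2(15.999) + 2(32.06)
    = 120.110 + 20.160 + 31.998 + 64.120 = 236.388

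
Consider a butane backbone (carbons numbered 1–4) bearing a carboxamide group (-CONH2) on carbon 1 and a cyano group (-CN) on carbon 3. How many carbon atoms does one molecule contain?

Atom tally by fragment:
  H2NOCCH2 → C:2 H:4 O:1 N:1
  CH2 → C:1 H:2
  CH(CN) → C:2 H:1 N:1
  CH3 → C:1 H:3
Element totals:
  C: 6
  H: 10
  N: 2
  O: 1

6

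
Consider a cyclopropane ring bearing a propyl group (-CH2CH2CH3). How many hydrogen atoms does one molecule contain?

Atom tally by fragment:
  cyclopropane ring core → C:3 H:6
  (− 1 ring H displaced by substituents)
  + CH2CH2CH3 → C:3 H:7
Element totals:
  C: 6
  H: 12

12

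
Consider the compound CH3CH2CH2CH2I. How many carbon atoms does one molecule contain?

Atom tally by fragment:
  CH3 → C:1 H:3
  CH2 → C:1 H:2
  CH2 → C:1 H:2
  CH2I → C:1 H:2 I:1
Element totals:
  C: 4
  H: 9
  I: 1

4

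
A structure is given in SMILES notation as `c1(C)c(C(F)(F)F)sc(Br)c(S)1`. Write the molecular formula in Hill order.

C6H4BrF3S2

Atom tally by fragment:
  thiophene ring core → C:4 H:4 S:1
  (− 4 ring H displaced by substituents)
  + CH3 → C:1 H:3
  + CF3 → C:1 F:3
  + Br → Br:1
  + SH → S:1 H:1
Element totals:
  C: 6
  H: 4
  Br: 1
  F: 3
  S: 2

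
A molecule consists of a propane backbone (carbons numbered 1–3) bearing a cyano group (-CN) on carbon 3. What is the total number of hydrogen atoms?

7

Atom tally by fragment:
  CH3 → C:1 H:3
  CH2 → C:1 H:2
  CH2CN → C:2 H:2 N:1
Element totals:
  C: 4
  H: 7
  N: 1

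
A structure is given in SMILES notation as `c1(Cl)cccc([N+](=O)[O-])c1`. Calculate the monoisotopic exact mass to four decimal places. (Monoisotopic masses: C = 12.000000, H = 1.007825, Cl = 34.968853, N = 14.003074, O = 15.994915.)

Atom tally by fragment:
  benzene ring core → C:6 H:6
  (− 2 ring H displaced by substituents)
  + Cl → Cl:1
  + NO2 → N:1 O:2
Element totals:
  C: 6
  H: 4
  Cl: 1
  N: 1
  O: 2
Molecular formula: C6H4ClNO2.
  M = 6(12.0) + 4(1.007825) + 34.968853 + 14.003074 + 2(15.994915)
    = 72.000000 + 4.031300 + 34.968853 + 14.003074 + 31.989830 = 156.993057

156.9931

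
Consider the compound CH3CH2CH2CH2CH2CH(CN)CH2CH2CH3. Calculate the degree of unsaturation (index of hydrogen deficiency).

2

Element totals:
  C: 10
  H: 19
  N: 1
Molecular formula: C10H19N.
DoU = (2C + 2 + N − H − X) / 2 = (2·10 + 2 + 1 − 19 − 0) / 2 = 2.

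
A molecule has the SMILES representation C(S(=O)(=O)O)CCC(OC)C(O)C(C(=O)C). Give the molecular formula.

C9H18O6S

Atom tally by fragment:
  HO3SCH2 → C:1 H:3 S:1 O:3
  CH2 → C:1 H:2
  CH2 → C:1 H:2
  CH(OCH3) → C:2 H:4 O:1
  CH(OH) → C:1 H:2 O:1
  CH2COCH3 → C:3 H:5 O:1
Element totals:
  C: 9
  H: 18
  O: 6
  S: 1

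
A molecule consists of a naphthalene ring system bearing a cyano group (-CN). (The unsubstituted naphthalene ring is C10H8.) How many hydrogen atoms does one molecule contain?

Atom tally by fragment:
  naphthalene ring system core → C:10 H:8
  (− 1 ring H displaced by substituents)
  + CN → C:1 N:1
Element totals:
  C: 11
  H: 7
  N: 1

7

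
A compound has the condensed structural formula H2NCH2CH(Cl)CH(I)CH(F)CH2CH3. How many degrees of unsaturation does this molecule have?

Atom tally by fragment:
  H2NCH2 → C:1 H:4 N:1
  CH(Cl) → C:1 H:1 Cl:1
  CH(I) → C:1 H:1 I:1
  CH(F) → C:1 H:1 F:1
  CH2 → C:1 H:2
  CH3 → C:1 H:3
Element totals:
  C: 6
  H: 12
  Cl: 1
  F: 1
  I: 1
  N: 1
Molecular formula: C6H12ClFIN.
DoU = (2C + 2 + N − H − X) / 2 = (2·6 + 2 + 1 − 12 − 3) / 2 = 0.

0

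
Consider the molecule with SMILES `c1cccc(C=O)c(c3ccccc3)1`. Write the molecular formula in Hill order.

Atom tally by fragment:
  benzene ring core → C:6 H:6
  (− 2 ring H displaced by substituents)
  + CHO → C:1 H:1 O:1
  + C6H5 → C:6 H:5
Element totals:
  C: 13
  H: 10
  O: 1

C13H10O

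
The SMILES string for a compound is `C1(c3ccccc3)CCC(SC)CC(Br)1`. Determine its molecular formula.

Atom tally by fragment:
  cyclohexane ring core → C:6 H:12
  (− 3 ring H displaced by substituents)
  + C6H5 → C:6 H:5
  + SCH3 → C:1 H:3 S:1
  + Br → Br:1
Element totals:
  C: 13
  H: 17
  Br: 1
  S: 1

C13H17BrS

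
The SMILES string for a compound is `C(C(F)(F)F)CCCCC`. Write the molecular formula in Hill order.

Atom tally by fragment:
  F3CCH2 → C:2 H:2 F:3
  CH2 → C:1 H:2
  CH2 → C:1 H:2
  CH2 → C:1 H:2
  CH2 → C:1 H:2
  CH3 → C:1 H:3
Element totals:
  C: 7
  H: 13
  F: 3

C7H13F3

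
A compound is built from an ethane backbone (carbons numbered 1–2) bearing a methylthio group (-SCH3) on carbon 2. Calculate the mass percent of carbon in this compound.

47.31%

Atom tally by fragment:
  CH3 → C:1 H:3
  CH2SCH3 → C:2 H:5 S:1
Element totals:
  C: 3
  H: 8
  S: 1
Molecular formula: C3H8S.
Molar mass = 76.157 g/mol.
Mass from C: 3 × 12.011 = 36.033 g/mol.
%C = 36.033 / 76.157 × 100 = 47.31%.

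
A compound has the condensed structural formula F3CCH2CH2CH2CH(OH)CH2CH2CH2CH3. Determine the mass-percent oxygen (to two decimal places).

Atom tally by fragment:
  F3CCH2 → C:2 H:2 F:3
  CH2 → C:1 H:2
  CH2 → C:1 H:2
  CH(OH) → C:1 H:2 O:1
  CH2 → C:1 H:2
  CH2 → C:1 H:2
  CH2 → C:1 H:2
  CH3 → C:1 H:3
Element totals:
  C: 9
  H: 17
  F: 3
  O: 1
Molecular formula: C9H17F3O.
Molar mass = 198.228 g/mol.
Mass from O: 1 × 15.999 = 15.999 g/mol.
%O = 15.999 / 198.228 × 100 = 8.07%.

8.07%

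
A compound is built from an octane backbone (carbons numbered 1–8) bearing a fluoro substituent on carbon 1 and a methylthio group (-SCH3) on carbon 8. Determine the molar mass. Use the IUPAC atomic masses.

Atom tally by fragment:
  FCH2 → C:1 H:2 F:1
  CH2 → C:1 H:2
  CH2 → C:1 H:2
  CH2 → C:1 H:2
  CH2 → C:1 H:2
  CH2 → C:1 H:2
  CH2 → C:1 H:2
  CH2SCH3 → C:2 H:5 S:1
Element totals:
  C: 9
  H: 19
  F: 1
  S: 1
Molecular formula: C9H19FS.
  M = 9(12.011) + 19(1.008) + 18.998 + 32.06
    = 108.099 + 19.152 + 18.998 + 32.060 = 178.309

178.31 g/mol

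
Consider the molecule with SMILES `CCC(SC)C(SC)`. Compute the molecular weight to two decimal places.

150.30 g/mol

Atom tally by fragment:
  CH3 → C:1 H:3
  CH2 → C:1 H:2
  CH(SCH3) → C:2 H:4 S:1
  CH2SCH3 → C:2 H:5 S:1
Element totals:
  C: 6
  H: 14
  S: 2
Molecular formula: C6H14S2.
  M = 6(12.011) + 14(1.008) + 2(32.06)
    = 72.066 + 14.112 + 64.120 = 150.298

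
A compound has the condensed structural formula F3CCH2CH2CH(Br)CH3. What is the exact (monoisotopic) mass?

Atom tally by fragment:
  F3CCH2 → C:2 H:2 F:3
  CH2 → C:1 H:2
  CH(Br) → C:1 H:1 Br:1
  CH3 → C:1 H:3
Element totals:
  C: 5
  H: 8
  Br: 1
  F: 3
Molecular formula: C5H8BrF3.
  M = 5(12.0) + 8(1.007825) + 78.918338 + 3(18.998403)
    = 60.000000 + 8.062600 + 78.918338 + 56.995209 = 203.976147

203.9761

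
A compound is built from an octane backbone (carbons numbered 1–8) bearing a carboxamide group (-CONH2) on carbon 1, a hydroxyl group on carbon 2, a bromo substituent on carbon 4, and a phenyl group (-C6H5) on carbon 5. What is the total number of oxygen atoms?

Atom tally by fragment:
  H2NOCCH2 → C:2 H:4 O:1 N:1
  CH(OH) → C:1 H:2 O:1
  CH2 → C:1 H:2
  CH(Br) → C:1 H:1 Br:1
  CH(C6H5) → C:7 H:6
  CH2 → C:1 H:2
  CH2 → C:1 H:2
  CH3 → C:1 H:3
Element totals:
  C: 15
  H: 22
  Br: 1
  N: 1
  O: 2

2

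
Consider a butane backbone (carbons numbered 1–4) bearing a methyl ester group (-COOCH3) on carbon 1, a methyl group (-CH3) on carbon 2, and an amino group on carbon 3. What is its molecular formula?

Atom tally by fragment:
  CH3OOCCH2 → C:3 H:5 O:2
  CH(CH3) → C:2 H:4
  CH(NH2) → C:1 H:3 N:1
  CH3 → C:1 H:3
Element totals:
  C: 7
  H: 15
  N: 1
  O: 2

C7H15NO2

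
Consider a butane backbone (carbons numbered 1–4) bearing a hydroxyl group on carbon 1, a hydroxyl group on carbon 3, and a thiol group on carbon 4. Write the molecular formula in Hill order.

C4H10O2S

Atom tally by fragment:
  HOCH2 → C:1 H:3 O:1
  CH2 → C:1 H:2
  CH(OH) → C:1 H:2 O:1
  CH2SH → C:1 H:3 S:1
Element totals:
  C: 4
  H: 10
  O: 2
  S: 1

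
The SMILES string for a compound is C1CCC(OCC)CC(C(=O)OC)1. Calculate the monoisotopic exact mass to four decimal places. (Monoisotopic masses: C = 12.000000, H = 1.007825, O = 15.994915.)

186.1256

Atom tally by fragment:
  cyclohexane ring core → C:6 H:12
  (− 2 ring H displaced by substituents)
  + OC2H5 → C:2 H:5 O:1
  + COOCH3 → C:2 H:3 O:2
Element totals:
  C: 10
  H: 18
  O: 3
Molecular formula: C10H18O3.
  M = 10(12.0) + 18(1.007825) + 3(15.994915)
    = 120.000000 + 18.140850 + 47.984745 = 186.125595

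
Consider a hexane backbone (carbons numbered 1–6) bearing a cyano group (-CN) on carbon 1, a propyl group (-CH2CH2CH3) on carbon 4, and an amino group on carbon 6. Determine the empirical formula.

Atom tally by fragment:
  NCCH2 → C:2 H:2 N:1
  CH2 → C:1 H:2
  CH2 → C:1 H:2
  CH(CH2CH2CH3) → C:4 H:8
  CH2 → C:1 H:2
  CH2NH2 → C:1 H:4 N:1
Element totals:
  C: 10
  H: 20
  N: 2
Molecular formula: C10H20N2.
gcd of subscripts = 2; dividing each by 2:
  C: 10/2 = 5
  H: 20/2 = 10
  N: 2/2 = 1

C5H10N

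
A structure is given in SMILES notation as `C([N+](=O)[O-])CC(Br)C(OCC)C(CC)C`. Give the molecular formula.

Atom tally by fragment:
  O2NCH2 → C:1 H:2 N:1 O:2
  CH2 → C:1 H:2
  CH(Br) → C:1 H:1 Br:1
  CH(OC2H5) → C:3 H:6 O:1
  CH(C2H5) → C:3 H:6
  CH3 → C:1 H:3
Element totals:
  C: 10
  H: 20
  Br: 1
  N: 1
  O: 3

C10H20BrNO3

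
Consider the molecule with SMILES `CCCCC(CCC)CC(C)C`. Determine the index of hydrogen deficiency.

0

Atom tally by fragment:
  CH3 → C:1 H:3
  CH2 → C:1 H:2
  CH2 → C:1 H:2
  CH2 → C:1 H:2
  CH(CH2CH2CH3) → C:4 H:8
  CH2 → C:1 H:2
  CH(CH3) → C:2 H:4
  CH3 → C:1 H:3
Element totals:
  C: 12
  H: 26
Molecular formula: C12H26.
DoU = (2C + 2 + N − H − X) / 2 = (2·12 + 2 + 0 − 26 − 0) / 2 = 0.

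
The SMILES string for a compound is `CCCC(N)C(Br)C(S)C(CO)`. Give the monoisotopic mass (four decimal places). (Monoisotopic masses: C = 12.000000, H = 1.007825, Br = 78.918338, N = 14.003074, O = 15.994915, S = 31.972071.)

255.0292

Atom tally by fragment:
  CH3 → C:1 H:3
  CH2 → C:1 H:2
  CH2 → C:1 H:2
  CH(NH2) → C:1 H:3 N:1
  CH(Br) → C:1 H:1 Br:1
  CH(SH) → C:1 H:2 S:1
  CH2CH2OH → C:2 H:5 O:1
Element totals:
  C: 8
  H: 18
  Br: 1
  N: 1
  O: 1
  S: 1
Molecular formula: C8H18BrNOS.
  M = 8(12.0) + 18(1.007825) + 78.918338 + 14.003074 + 15.994915 + 31.972071
    = 96.000000 + 18.140850 + 78.918338 + 14.003074 + 15.994915 + 31.972071 = 255.029248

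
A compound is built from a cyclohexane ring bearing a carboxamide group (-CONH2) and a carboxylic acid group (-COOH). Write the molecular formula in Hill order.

Atom tally by fragment:
  cyclohexane ring core → C:6 H:12
  (− 2 ring H displaced by substituents)
  + CONH2 → C:1 H:2 O:1 N:1
  + COOH → C:1 H:1 O:2
Element totals:
  C: 8
  H: 13
  N: 1
  O: 3

C8H13NO3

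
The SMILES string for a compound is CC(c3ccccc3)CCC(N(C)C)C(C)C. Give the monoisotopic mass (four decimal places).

233.2143

Atom tally by fragment:
  CH3 → C:1 H:3
  CH(C6H5) → C:7 H:6
  CH2 → C:1 H:2
  CH2 → C:1 H:2
  CH(N(CH3)2) → C:3 H:7 N:1
  CH(CH3) → C:2 H:4
  CH3 → C:1 H:3
Element totals:
  C: 16
  H: 27
  N: 1
Molecular formula: C16H27N.
  M = 16(12.0) + 27(1.007825) + 14.003074
    = 192.000000 + 27.211275 + 14.003074 = 233.214349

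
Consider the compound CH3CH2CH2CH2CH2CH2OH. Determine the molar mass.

Atom tally by fragment:
  CH3 → C:1 H:3
  CH2 → C:1 H:2
  CH2 → C:1 H:2
  CH2 → C:1 H:2
  CH2 → C:1 H:2
  CH2OH → C:1 H:3 O:1
Element totals:
  C: 6
  H: 14
  O: 1
Molecular formula: C6H14O.
  M = 6(12.011) + 14(1.008) + 15.999
    = 72.066 + 14.112 + 15.999 = 102.177

102.18 g/mol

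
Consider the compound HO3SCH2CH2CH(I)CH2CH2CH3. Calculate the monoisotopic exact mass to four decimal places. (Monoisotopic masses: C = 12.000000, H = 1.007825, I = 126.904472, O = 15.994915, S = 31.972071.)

291.9630

Atom tally by fragment:
  HO3SCH2 → C:1 H:3 S:1 O:3
  CH2 → C:1 H:2
  CH(I) → C:1 H:1 I:1
  CH2 → C:1 H:2
  CH2 → C:1 H:2
  CH3 → C:1 H:3
Element totals:
  C: 6
  H: 13
  I: 1
  O: 3
  S: 1
Molecular formula: C6H13IO3S.
  M = 6(12.0) + 13(1.007825) + 126.904472 + 3(15.994915) + 31.972071
    = 72.000000 + 13.101725 + 126.904472 + 47.984745 + 31.972071 = 291.963013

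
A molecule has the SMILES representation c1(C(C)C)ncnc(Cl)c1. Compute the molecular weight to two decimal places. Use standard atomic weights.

156.61 g/mol

Atom tally by fragment:
  pyrimidine ring core → C:4 H:4 N:2
  (− 2 ring H displaced by substituents)
  + CH(CH3)2 → C:3 H:7
  + Cl → Cl:1
Element totals:
  C: 7
  H: 9
  Cl: 1
  N: 2
Molecular formula: C7H9ClN2.
  M = 7(12.011) + 9(1.008) + 35.45 + 2(14.007)
    = 84.077 + 9.072 + 35.450 + 28.014 = 156.613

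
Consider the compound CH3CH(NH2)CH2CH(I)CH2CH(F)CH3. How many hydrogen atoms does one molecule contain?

15

Atom tally by fragment:
  CH3 → C:1 H:3
  CH(NH2) → C:1 H:3 N:1
  CH2 → C:1 H:2
  CH(I) → C:1 H:1 I:1
  CH2 → C:1 H:2
  CH(F) → C:1 H:1 F:1
  CH3 → C:1 H:3
Element totals:
  C: 7
  H: 15
  F: 1
  I: 1
  N: 1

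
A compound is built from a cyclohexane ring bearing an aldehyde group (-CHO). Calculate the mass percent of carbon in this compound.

74.95%

Atom tally by fragment:
  cyclohexane ring core → C:6 H:12
  (− 1 ring H displaced by substituents)
  + CHO → C:1 H:1 O:1
Element totals:
  C: 7
  H: 12
  O: 1
Molecular formula: C7H12O.
Molar mass = 112.172 g/mol.
Mass from C: 7 × 12.011 = 84.077 g/mol.
%C = 84.077 / 112.172 × 100 = 74.95%.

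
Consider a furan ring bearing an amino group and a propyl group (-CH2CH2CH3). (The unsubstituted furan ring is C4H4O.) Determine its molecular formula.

C7H11NO

Atom tally by fragment:
  furan ring core → C:4 H:4 O:1
  (− 2 ring H displaced by substituents)
  + NH2 → N:1 H:2
  + CH2CH2CH3 → C:3 H:7
Element totals:
  C: 7
  H: 11
  N: 1
  O: 1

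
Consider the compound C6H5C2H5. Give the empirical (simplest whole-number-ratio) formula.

Element totals:
  C: 8
  H: 10
Molecular formula: C8H10.
gcd of subscripts = 2; dividing each by 2:
  C: 8/2 = 4
  H: 10/2 = 5

C4H5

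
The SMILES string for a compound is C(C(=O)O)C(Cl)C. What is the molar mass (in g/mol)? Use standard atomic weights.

Atom tally by fragment:
  HOOCCH2 → C:2 H:3 O:2
  CH(Cl) → C:1 H:1 Cl:1
  CH3 → C:1 H:3
Element totals:
  C: 4
  H: 7
  Cl: 1
  O: 2
Molecular formula: C4H7ClO2.
  M = 4(12.011) + 7(1.008) + 35.45 + 2(15.999)
    = 48.044 + 7.056 + 35.450 + 31.998 = 122.548

122.55 g/mol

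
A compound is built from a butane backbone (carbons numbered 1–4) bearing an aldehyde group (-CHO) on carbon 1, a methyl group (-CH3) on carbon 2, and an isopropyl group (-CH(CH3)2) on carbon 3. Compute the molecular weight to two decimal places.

Atom tally by fragment:
  OHCCH2 → C:2 H:3 O:1
  CH(CH3) → C:2 H:4
  CH(CH(CH3)2) → C:4 H:8
  CH3 → C:1 H:3
Element totals:
  C: 9
  H: 18
  O: 1
Molecular formula: C9H18O.
  M = 9(12.011) + 18(1.008) + 15.999
    = 108.099 + 18.144 + 15.999 = 142.242

142.24 g/mol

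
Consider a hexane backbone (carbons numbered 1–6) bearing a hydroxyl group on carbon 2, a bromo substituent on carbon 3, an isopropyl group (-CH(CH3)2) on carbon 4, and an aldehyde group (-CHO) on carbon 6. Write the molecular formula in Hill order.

Atom tally by fragment:
  CH3 → C:1 H:3
  CH(OH) → C:1 H:2 O:1
  CH(Br) → C:1 H:1 Br:1
  CH(CH(CH3)2) → C:4 H:8
  CH2 → C:1 H:2
  CH2CHO → C:2 H:3 O:1
Element totals:
  C: 10
  H: 19
  Br: 1
  O: 2

C10H19BrO2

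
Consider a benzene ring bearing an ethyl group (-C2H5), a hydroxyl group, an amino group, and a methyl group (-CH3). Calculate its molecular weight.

151.21 g/mol

Atom tally by fragment:
  benzene ring core → C:6 H:6
  (− 4 ring H displaced by substituents)
  + C2H5 → C:2 H:5
  + OH → O:1 H:1
  + NH2 → N:1 H:2
  + CH3 → C:1 H:3
Element totals:
  C: 9
  H: 13
  N: 1
  O: 1
Molecular formula: C9H13NO.
  M = 9(12.011) + 13(1.008) + 14.007 + 15.999
    = 108.099 + 13.104 + 14.007 + 15.999 = 151.209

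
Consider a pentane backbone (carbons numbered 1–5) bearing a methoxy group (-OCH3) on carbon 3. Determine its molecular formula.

C6H14O

Atom tally by fragment:
  CH3 → C:1 H:3
  CH2 → C:1 H:2
  CH(OCH3) → C:2 H:4 O:1
  CH2 → C:1 H:2
  CH3 → C:1 H:3
Element totals:
  C: 6
  H: 14
  O: 1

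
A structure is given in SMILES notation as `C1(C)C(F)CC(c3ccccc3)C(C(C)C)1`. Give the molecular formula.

C15H21F

Atom tally by fragment:
  cyclopentane ring core → C:5 H:10
  (− 4 ring H displaced by substituents)
  + CH3 → C:1 H:3
  + F → F:1
  + C6H5 → C:6 H:5
  + CH(CH3)2 → C:3 H:7
Element totals:
  C: 15
  H: 21
  F: 1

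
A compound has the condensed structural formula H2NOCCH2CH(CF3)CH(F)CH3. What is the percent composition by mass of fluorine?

Atom tally by fragment:
  H2NOCCH2 → C:2 H:4 O:1 N:1
  CH(CF3) → C:2 H:1 F:3
  CH(F) → C:1 H:1 F:1
  CH3 → C:1 H:3
Element totals:
  C: 6
  H: 9
  F: 4
  N: 1
  O: 1
Molecular formula: C6H9F4NO.
Molar mass = 187.136 g/mol.
Mass from F: 4 × 18.998 = 75.992 g/mol.
%F = 75.992 / 187.136 × 100 = 40.61%.

40.61%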